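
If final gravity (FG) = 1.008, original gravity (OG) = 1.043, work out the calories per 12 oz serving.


ABW = (OG−FG)·131.25·0.79/FG;  °P = 259 − 259/SG (for OG→OE and FG→AE);  RE = 0.1808·OE + 0.8192·AE;  Cal = (6.9·ABW + 4·(RE−0.1))·FG·3.55
ABW = (1.043 − 1.008)·131.25·0.79/1.008 = 3.6003
OE = 259 − 259/1.043 = 10.6779 °P
AE = 259 − 259/1.008 = 2.0556 °P
RE = 0.1808·10.6779 + 0.8192·2.0556 = 3.6145 °P
Cal = (6.9·3.6003 + 4·(3.6145−0.1))·1.008·3.55

139.1986 kcal


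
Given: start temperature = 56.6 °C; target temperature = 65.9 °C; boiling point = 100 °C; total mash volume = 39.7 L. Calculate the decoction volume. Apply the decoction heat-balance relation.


V_dec = V_total·(T_target − T_start)/(T_boil − T_start)
V_dec = 39.7·(65.9 − 56.6)/(100 − 56.6)

8.5071 L


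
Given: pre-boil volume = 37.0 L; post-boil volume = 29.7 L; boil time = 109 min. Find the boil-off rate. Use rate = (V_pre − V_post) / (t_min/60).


rate = (37.0 − 29.7) / (109/60)

4.0183 L/hr


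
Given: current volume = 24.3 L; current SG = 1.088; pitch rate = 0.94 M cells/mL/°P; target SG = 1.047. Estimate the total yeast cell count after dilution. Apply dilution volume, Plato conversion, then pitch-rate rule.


V_w = V·((SG_c−1)/(SG_t−1)−1);  °P = 259 − 259/SG_t;  cells = rate·(V+V_w)·°P
V_w = 24.3·((1.088−1)/(1.047−1)−1) = 21.1979
V_final = 24.3 + 21.1979 = 45.4979
°P = 259 − 259/1.047 = 11.6266
cells = 0.94·45.4979·11.6266

497.2444 billion cells


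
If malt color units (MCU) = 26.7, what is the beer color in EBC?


SRM = 1.4922·MCU^0.6859;  EBC = SRM·1.97
SRM = 1.4922·26.7^0.6859 = 14.1994
EBC = 14.1994·1.97

27.9729 EBC


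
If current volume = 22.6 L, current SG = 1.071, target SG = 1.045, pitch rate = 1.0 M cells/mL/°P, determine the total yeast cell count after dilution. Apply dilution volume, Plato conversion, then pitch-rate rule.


V_w = V·((SG_c−1)/(SG_t−1)−1);  °P = 259 − 259/SG_t;  cells = rate·(V+V_w)·°P
V_w = 22.6·((1.071−1)/(1.045−1)−1) = 13.0578
V_final = 22.6 + 13.0578 = 35.6578
°P = 259 − 259/1.045 = 11.1531
cells = 1.0·35.6578·11.1531

397.6951 billion cells


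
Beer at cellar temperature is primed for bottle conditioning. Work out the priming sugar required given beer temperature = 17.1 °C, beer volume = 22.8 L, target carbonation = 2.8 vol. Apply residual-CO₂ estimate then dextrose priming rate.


residual = 14.695·(0.01821 + 0.09011·e^(−0.04·T));  sugar = (target − residual)·4.0·V
residual = 14.695·(0.01821 + 0.09011·e^(−0.04·17.1)) = 0.9358
sugar = (2.8 − 0.9358)·4.0·22.8

170.0184 g


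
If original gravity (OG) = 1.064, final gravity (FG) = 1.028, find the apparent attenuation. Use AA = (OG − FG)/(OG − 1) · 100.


AA = (1.064 − 1.028)/(1.064 − 1) · 100

56.2500 %


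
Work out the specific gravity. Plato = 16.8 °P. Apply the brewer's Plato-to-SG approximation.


SG = 259/(259 − P)
SG = 259/(259 − 16.8)

1.0694


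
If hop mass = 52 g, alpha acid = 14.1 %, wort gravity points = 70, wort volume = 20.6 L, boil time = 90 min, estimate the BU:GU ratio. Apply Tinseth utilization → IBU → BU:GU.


U = 1.65·0.000125^(GP/1000)·(1−e^(−0.04t))/4.15;  IBU = (α/100)·m·U·1000/V;  BU:GU = IBU/GP
U = 1.65·0.000125^(70/1000)·(1−e^(−0.04·90))/4.15 = 0.2062
IBU = (14.1/100)·52·0.2062·1000/20.6 = 73.3742
BU:GU = 73.3742/70

1.0482


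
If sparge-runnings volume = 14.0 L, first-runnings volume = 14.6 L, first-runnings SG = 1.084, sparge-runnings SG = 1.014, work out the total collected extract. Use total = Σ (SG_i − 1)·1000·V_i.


first = (1.084 − 1)·1000·14.6 = 1226.4000
sparge = (1.014 − 1)·1000·14.0 = 196.0000
total = 1226.4000 + 196.0000

1422.4000 gravity·L


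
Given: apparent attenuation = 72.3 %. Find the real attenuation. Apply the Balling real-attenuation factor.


RA = AA · 0.8192
RA = 72.3 · 0.8192

59.2282 %


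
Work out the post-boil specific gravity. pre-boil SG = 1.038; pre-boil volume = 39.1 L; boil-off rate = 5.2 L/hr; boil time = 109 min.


V_post = V_pre − rate·(t/60);  SG_post = 1 + (SG_pre−1)·V_pre/V_post
V_post = 39.1 − 5.2·(109/60) = 29.6533
SG_post = 1 + (1.038 − 1)·39.1/29.6533

1.0501


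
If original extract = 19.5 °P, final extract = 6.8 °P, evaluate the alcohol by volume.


SG = 259/(259 − P);  ABV = (OG − FG)·131.25
OG = 259/(259 − 19.5) = 1.0814
FG = 259/(259 − 6.8) = 1.0270
ABV = (1.0814 − 1.0270)·131.25

7.1475 % ABV


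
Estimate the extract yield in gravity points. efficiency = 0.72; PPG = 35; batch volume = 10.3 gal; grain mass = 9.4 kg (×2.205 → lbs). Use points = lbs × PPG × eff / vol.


lbs = 9.4 × 2.205 = 20.7270
points = 20.7270 × 35 × 0.72 / 10.3

50.7107 points


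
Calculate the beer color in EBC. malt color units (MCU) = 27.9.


SRM = 1.4922·MCU^0.6859;  EBC = SRM·1.97
SRM = 1.4922·27.9^0.6859 = 14.6341
EBC = 14.6341·1.97

28.8292 EBC


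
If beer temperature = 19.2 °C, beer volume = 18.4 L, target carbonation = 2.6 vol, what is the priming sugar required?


residual = 14.695·(0.01821 + 0.09011·e^(−0.04·T));  sugar = (target − residual)·4.0·V
residual = 14.695·(0.01821 + 0.09011·e^(−0.04·19.2)) = 0.8819
sugar = (2.6 − 0.8819)·4.0·18.4

126.4500 g


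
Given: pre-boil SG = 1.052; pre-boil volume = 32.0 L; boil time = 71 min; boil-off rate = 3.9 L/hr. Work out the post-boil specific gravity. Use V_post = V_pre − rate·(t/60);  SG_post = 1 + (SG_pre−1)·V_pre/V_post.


V_post = 32.0 − 3.9·(71/60) = 27.3850
SG_post = 1 + (1.052 − 1)·32.0/27.3850

1.0608


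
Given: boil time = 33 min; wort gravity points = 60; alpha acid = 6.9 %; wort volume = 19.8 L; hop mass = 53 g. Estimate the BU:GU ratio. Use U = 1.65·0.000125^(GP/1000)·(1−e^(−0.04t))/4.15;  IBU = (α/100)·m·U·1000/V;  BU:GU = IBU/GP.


U = 1.65·0.000125^(60/1000)·(1−e^(−0.04·33))/4.15 = 0.1699
IBU = (6.9/100)·53·0.1699·1000/19.8 = 31.3859
BU:GU = 31.3859/60

0.5231


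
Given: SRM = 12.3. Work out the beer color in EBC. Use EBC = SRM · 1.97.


EBC = 12.3 · 1.97

24.2310 EBC


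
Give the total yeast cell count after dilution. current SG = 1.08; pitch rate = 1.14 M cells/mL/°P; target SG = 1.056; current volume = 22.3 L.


V_w = V·((SG_c−1)/(SG_t−1)−1);  °P = 259 − 259/SG_t;  cells = rate·(V+V_w)·°P
V_w = 22.3·((1.08−1)/(1.056−1)−1) = 9.5571
V_final = 22.3 + 9.5571 = 31.8571
°P = 259 − 259/1.056 = 13.7348
cells = 1.14·31.8571·13.7348

498.8105 billion cells


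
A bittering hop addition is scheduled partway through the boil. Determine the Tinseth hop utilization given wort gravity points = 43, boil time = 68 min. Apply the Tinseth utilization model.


U = 1.65·0.000125^(GP/1000) · (1 − e^(−0.04·t))/4.15
bigness = 1.65·0.000125^(43/1000) = 1.1211
boil_factor = (1 − e^(−0.04·68))/4.15 = 0.2251
U = 1.1211 · 0.2251

0.2524


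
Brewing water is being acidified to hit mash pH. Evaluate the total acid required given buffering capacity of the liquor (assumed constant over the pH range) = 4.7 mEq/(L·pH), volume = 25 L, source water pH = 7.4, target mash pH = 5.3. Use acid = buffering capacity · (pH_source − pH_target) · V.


acid = 4.7 · (7.4 − 5.3) · 25

246.7500 mEq


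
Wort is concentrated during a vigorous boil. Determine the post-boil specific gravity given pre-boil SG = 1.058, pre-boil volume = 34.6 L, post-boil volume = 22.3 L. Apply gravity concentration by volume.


SG_post = 1 + (SG_pre − 1)·V_pre/V_post
pts_pre = (1.058 − 1)·1000 = 58.0000
pts_post = 58.0000·34.6/22.3 = 89.9910
SG_post = 1 + 89.9910/1000

1.0900


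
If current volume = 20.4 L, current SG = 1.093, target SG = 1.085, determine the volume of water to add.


V_water = V·((SG_curr − 1)/(SG_target − 1) − 1)
V_water = 20.4·((1.093 − 1)/(1.085 − 1) − 1)

1.9200 L


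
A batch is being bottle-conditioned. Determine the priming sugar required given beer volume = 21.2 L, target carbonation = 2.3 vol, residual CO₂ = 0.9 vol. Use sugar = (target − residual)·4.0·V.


sugar = (2.3 − 0.9)·4.0·21.2

118.7200 g


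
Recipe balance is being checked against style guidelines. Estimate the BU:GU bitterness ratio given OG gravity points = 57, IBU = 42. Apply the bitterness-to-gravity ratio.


BU:GU = IBU / OG_points
BU:GU = 42 / 57

0.7368


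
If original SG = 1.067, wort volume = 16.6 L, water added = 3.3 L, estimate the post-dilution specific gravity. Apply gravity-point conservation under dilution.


SG_new = 1 + (SG_old − 1)·V_old/(V_old + V_water)
pts = (1.067 − 1)·1000·16.6/(16.6 + 3.3) = 55.8894
SG_new = 1 + 55.8894/1000

1.0559


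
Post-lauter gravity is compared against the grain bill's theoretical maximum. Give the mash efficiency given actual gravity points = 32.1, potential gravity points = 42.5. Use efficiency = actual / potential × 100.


efficiency = 32.1 / 42.5 × 100

75.5294 %


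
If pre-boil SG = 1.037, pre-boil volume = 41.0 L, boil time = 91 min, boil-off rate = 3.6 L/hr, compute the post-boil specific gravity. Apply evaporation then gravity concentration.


V_post = V_pre − rate·(t/60);  SG_post = 1 + (SG_pre−1)·V_pre/V_post
V_post = 41.0 − 3.6·(91/60) = 35.5400
SG_post = 1 + (1.037 − 1)·41.0/35.5400

1.0427


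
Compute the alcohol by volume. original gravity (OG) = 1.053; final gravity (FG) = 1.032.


ABV = (OG − FG) · 131.25
ABV = (1.053 − 1.032) · 131.25

2.7562 % ABV


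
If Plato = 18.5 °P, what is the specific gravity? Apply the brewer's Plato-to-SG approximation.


SG = 259/(259 − P)
SG = 259/(259 − 18.5)

1.0769


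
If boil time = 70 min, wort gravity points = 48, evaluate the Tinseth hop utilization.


U = 1.65·0.000125^(GP/1000) · (1 − e^(−0.04·t))/4.15
bigness = 1.65·0.000125^(48/1000) = 1.0719
boil_factor = (1 − e^(−0.04·70))/4.15 = 0.2263
U = 1.0719 · 0.2263

0.2426


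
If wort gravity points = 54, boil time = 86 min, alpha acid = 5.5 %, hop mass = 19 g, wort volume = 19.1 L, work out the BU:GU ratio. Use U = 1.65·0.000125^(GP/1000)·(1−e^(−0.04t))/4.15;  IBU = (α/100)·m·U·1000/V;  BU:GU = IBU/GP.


U = 1.65·0.000125^(54/1000)·(1−e^(−0.04·86))/4.15 = 0.2369
IBU = (5.5/100)·19·0.2369·1000/19.1 = 12.9598
BU:GU = 12.9598/54

0.2400


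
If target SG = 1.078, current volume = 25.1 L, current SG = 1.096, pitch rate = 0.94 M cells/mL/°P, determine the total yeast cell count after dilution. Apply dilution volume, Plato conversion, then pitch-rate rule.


V_w = V·((SG_c−1)/(SG_t−1)−1);  °P = 259 − 259/SG_t;  cells = rate·(V+V_w)·°P
V_w = 25.1·((1.096−1)/(1.078−1)−1) = 5.7923
V_final = 25.1 + 5.7923 = 30.8923
°P = 259 − 259/1.078 = 18.7403
cells = 0.94·30.8923·18.7403

544.1941 billion cells


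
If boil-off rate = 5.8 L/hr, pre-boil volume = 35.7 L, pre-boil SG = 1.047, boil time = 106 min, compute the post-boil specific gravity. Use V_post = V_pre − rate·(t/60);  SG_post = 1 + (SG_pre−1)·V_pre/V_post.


V_post = 35.7 − 5.8·(106/60) = 25.4533
SG_post = 1 + (1.047 − 1)·35.7/25.4533

1.0659


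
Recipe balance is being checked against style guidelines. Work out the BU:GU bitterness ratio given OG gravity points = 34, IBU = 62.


BU:GU = IBU / OG_points
BU:GU = 62 / 34

1.8235


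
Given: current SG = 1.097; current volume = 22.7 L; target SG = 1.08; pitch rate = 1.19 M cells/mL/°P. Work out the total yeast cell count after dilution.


V_w = V·((SG_c−1)/(SG_t−1)−1);  °P = 259 − 259/SG_t;  cells = rate·(V+V_w)·°P
V_w = 22.7·((1.097−1)/(1.08−1)−1) = 4.8237
V_final = 22.7 + 4.8237 = 27.5237
°P = 259 − 259/1.08 = 19.1852
cells = 1.19·27.5237·19.1852

628.3774 billion cells


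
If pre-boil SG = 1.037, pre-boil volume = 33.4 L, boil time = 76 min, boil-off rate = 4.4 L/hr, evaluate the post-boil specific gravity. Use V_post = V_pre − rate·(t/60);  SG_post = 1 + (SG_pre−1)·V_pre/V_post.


V_post = 33.4 − 4.4·(76/60) = 27.8267
SG_post = 1 + (1.037 − 1)·33.4/27.8267

1.0444


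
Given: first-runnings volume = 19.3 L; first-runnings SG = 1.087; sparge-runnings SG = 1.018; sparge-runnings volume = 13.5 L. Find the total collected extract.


total = Σ (SG_i − 1)·1000·V_i
first = (1.087 − 1)·1000·19.3 = 1679.1000
sparge = (1.018 − 1)·1000·13.5 = 243.0000
total = 1679.1000 + 243.0000

1922.1000 gravity·L


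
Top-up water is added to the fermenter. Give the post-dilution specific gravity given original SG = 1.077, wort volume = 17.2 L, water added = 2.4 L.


SG_new = 1 + (SG_old − 1)·V_old/(V_old + V_water)
pts = (1.077 − 1)·1000·17.2/(17.2 + 2.4) = 67.5714
SG_new = 1 + 67.5714/1000

1.0676


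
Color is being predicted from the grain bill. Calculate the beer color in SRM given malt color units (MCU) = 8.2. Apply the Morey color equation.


SRM = 1.4922 · MCU^0.6859
SRM = 1.4922 · 8.2^0.6859

6.3185 SRM


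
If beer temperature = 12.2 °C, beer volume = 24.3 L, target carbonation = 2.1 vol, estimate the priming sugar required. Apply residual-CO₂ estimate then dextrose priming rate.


residual = 14.695·(0.01821 + 0.09011·e^(−0.04·T));  sugar = (target − residual)·4.0·V
residual = 14.695·(0.01821 + 0.09011·e^(−0.04·12.2)) = 1.0804
sugar = (2.1 − 1.0804)·4.0·24.3

99.1013 g


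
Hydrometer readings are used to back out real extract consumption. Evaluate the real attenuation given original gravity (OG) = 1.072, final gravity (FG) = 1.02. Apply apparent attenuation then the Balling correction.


AA = (OG−FG)/(OG−1)·100;  RA = AA·0.8192
AA = (1.072 − 1.02)/(1.072 − 1)·100 = 72.2222
RA = 72.2222·0.8192

59.1644 %


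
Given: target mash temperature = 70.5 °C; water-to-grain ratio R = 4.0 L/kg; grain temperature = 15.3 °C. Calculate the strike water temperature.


T_strike = (0.41/R)·(T_mash − T_grain) + T_mash
T_strike = (0.41/4.0)·(70.5 − 15.3) + 70.5

76.1580 °C


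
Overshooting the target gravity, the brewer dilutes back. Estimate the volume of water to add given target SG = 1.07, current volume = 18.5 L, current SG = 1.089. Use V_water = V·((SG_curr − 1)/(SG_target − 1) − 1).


V_water = 18.5·((1.089 − 1)/(1.07 − 1) − 1)

5.0214 L


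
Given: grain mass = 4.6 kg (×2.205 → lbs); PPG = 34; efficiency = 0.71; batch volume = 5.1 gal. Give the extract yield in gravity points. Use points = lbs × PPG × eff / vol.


lbs = 4.6 × 2.205 = 10.1430
points = 10.1430 × 34 × 0.71 / 5.1

48.0102 points


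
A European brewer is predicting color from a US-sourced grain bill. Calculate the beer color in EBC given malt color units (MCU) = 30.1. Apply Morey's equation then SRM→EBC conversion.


SRM = 1.4922·MCU^0.6859;  EBC = SRM·1.97
SRM = 1.4922·30.1^0.6859 = 15.4161
EBC = 15.4161·1.97

30.3698 EBC


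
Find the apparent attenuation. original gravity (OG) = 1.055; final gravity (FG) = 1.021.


AA = (OG − FG)/(OG − 1) · 100
AA = (1.055 − 1.021)/(1.055 − 1) · 100

61.8182 %


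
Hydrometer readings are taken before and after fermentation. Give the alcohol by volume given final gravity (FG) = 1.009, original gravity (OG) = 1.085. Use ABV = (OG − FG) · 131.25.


ABV = (1.085 − 1.009) · 131.25

9.9750 % ABV


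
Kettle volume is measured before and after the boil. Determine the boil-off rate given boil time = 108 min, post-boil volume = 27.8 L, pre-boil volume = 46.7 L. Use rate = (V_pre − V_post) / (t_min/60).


rate = (46.7 − 27.8) / (108/60)

10.5000 L/hr


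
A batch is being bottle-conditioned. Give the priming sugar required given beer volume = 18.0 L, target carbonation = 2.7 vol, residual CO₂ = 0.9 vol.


sugar = (target − residual)·4.0·V
sugar = (2.7 − 0.9)·4.0·18.0

129.6000 g


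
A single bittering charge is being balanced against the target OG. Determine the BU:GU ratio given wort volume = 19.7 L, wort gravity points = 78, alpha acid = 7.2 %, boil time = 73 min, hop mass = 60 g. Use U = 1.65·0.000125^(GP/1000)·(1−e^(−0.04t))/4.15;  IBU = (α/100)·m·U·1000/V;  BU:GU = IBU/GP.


U = 1.65·0.000125^(78/1000)·(1−e^(−0.04·73))/4.15 = 0.1866
IBU = (7.2/100)·60·0.1866·1000/19.7 = 40.9198
BU:GU = 40.9198/78

0.5246


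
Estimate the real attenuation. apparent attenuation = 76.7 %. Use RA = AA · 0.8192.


RA = 76.7 · 0.8192

62.8326 %


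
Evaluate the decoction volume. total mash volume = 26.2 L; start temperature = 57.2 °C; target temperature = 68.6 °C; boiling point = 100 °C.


V_dec = V_total·(T_target − T_start)/(T_boil − T_start)
V_dec = 26.2·(68.6 − 57.2)/(100 − 57.2)

6.9785 L


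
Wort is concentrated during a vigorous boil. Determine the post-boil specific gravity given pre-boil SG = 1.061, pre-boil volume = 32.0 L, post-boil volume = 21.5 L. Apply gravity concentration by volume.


SG_post = 1 + (SG_pre − 1)·V_pre/V_post
pts_pre = (1.061 − 1)·1000 = 61.0000
pts_post = 61.0000·32.0/21.5 = 90.7907
SG_post = 1 + 90.7907/1000

1.0908


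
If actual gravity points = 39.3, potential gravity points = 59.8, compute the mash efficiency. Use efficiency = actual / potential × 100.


efficiency = 39.3 / 59.8 × 100

65.7191 %


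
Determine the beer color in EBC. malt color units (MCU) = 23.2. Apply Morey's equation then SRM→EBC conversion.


SRM = 1.4922·MCU^0.6859;  EBC = SRM·1.97
SRM = 1.4922·23.2^0.6859 = 12.8948
EBC = 12.8948·1.97

25.4028 EBC


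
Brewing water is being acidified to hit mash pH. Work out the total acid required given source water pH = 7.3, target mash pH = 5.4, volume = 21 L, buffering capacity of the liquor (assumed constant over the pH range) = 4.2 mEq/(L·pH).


acid = buffering capacity · (pH_source − pH_target) · V
acid = 4.2 · (7.3 − 5.4) · 21

167.5800 mEq


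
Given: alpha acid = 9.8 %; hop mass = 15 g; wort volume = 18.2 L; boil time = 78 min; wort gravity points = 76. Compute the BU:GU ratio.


U = 1.65·0.000125^(GP/1000)·(1−e^(−0.04t))/4.15;  IBU = (α/100)·m·U·1000/V;  BU:GU = IBU/GP
U = 1.65·0.000125^(76/1000)·(1−e^(−0.04·78))/4.15 = 0.1919
IBU = (9.8/100)·15·0.1919·1000/18.2 = 15.5036
BU:GU = 15.5036/76

0.2040


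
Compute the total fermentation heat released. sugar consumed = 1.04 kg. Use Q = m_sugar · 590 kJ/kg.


Q = 1.04 · 590

613.6000 kJ


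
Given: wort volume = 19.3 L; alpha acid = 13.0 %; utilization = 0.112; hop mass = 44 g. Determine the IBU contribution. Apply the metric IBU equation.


IBU = (α/100)·mass·U·1000 / V
IBU = (13.0/100)·44·0.112·1000 / 19.3

33.1938 IBU


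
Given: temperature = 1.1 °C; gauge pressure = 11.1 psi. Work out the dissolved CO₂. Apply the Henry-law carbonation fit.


vols = (P + 14.695)·(0.01821 + 0.09011·e^(−0.04·T))
vols = (11.1 + 14.695)·(0.01821 + 0.09011·e^(−0.04·1.1))

2.6941 volumes


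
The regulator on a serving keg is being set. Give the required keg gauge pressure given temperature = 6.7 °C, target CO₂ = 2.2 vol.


psi = vols/(0.01821 + 0.09011·e^(−0.04·T)) − 14.695
psi = 2.2/(0.01821 + 0.09011·e^(−0.04·6.7)) − 14.695

10.5529 psi


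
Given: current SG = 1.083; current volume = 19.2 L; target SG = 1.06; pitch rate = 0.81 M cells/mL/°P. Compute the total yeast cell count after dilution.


V_w = V·((SG_c−1)/(SG_t−1)−1);  °P = 259 − 259/SG_t;  cells = rate·(V+V_w)·°P
V_w = 19.2·((1.083−1)/(1.06−1)−1) = 7.3600
V_final = 19.2 + 7.3600 = 26.5600
°P = 259 − 259/1.06 = 14.6604
cells = 0.81·26.5600·14.6604

315.3975 billion cells


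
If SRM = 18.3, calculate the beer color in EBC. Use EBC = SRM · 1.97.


EBC = 18.3 · 1.97

36.0510 EBC


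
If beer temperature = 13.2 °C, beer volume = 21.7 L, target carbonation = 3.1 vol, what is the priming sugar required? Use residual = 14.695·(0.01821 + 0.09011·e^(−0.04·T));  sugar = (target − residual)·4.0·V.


residual = 14.695·(0.01821 + 0.09011·e^(−0.04·13.2)) = 1.0486
sugar = (3.1 − 1.0486)·4.0·21.7

178.0644 g


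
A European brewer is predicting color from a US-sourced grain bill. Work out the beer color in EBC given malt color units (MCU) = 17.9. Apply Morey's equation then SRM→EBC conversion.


SRM = 1.4922·MCU^0.6859;  EBC = SRM·1.97
SRM = 1.4922·17.9^0.6859 = 10.7934
EBC = 10.7934·1.97

21.2630 EBC


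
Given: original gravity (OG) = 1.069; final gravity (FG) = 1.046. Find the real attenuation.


AA = (OG−FG)/(OG−1)·100;  RA = AA·0.8192
AA = (1.069 − 1.046)/(1.069 − 1)·100 = 33.3333
RA = 33.3333·0.8192

27.3067 %


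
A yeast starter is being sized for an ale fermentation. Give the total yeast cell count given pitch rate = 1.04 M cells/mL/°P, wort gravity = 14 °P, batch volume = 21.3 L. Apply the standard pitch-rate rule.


cells (billions) = rate · V_L · °P
cells = 1.04 · 21.3 · 14

310.1280 billion cells


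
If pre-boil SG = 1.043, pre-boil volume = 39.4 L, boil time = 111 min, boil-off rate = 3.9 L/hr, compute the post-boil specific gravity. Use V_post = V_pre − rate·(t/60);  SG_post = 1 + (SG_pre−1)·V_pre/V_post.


V_post = 39.4 − 3.9·(111/60) = 32.1850
SG_post = 1 + (1.043 − 1)·39.4/32.1850

1.0526


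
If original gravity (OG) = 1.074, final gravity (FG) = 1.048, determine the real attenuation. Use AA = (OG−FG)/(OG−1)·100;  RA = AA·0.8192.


AA = (1.074 − 1.048)/(1.074 − 1)·100 = 35.1351
RA = 35.1351·0.8192

28.7827 %


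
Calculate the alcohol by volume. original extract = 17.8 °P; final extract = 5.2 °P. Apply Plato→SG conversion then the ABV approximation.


SG = 259/(259 − P);  ABV = (OG − FG)·131.25
OG = 259/(259 − 17.8) = 1.0738
FG = 259/(259 − 5.2) = 1.0205
ABV = (1.0738 − 1.0205)·131.25

6.9968 % ABV


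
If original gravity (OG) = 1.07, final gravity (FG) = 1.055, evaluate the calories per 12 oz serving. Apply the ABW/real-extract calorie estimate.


ABW = (OG−FG)·131.25·0.79/FG;  °P = 259 − 259/SG (for OG→OE and FG→AE);  RE = 0.1808·OE + 0.8192·AE;  Cal = (6.9·ABW + 4·(RE−0.1))·FG·3.55
ABW = (1.07 − 1.055)·131.25·0.79/1.055 = 1.4742
OE = 259 − 259/1.07 = 16.9439 °P
AE = 259 − 259/1.055 = 13.5024 °P
RE = 0.1808·16.9439 + 0.8192·13.5024 = 14.1246 °P
Cal = (6.9·1.4742 + 4·(14.1246−0.1))·1.055·3.55

248.2000 kcal


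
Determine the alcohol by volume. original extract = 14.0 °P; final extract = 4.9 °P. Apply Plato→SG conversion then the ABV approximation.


SG = 259/(259 − P);  ABV = (OG − FG)·131.25
OG = 259/(259 − 14.0) = 1.0571
FG = 259/(259 − 4.9) = 1.0193
ABV = (1.0571 − 1.0193)·131.25

4.9690 % ABV


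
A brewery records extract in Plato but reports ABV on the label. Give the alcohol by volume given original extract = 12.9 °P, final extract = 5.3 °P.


SG = 259/(259 − P);  ABV = (OG − FG)·131.25
OG = 259/(259 − 12.9) = 1.0524
FG = 259/(259 − 5.3) = 1.0209
ABV = (1.0524 − 1.0209)·131.25

4.1379 % ABV


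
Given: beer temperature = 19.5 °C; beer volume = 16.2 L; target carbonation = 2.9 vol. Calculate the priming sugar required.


residual = 14.695·(0.01821 + 0.09011·e^(−0.04·T));  sugar = (target − residual)·4.0·V
residual = 14.695·(0.01821 + 0.09011·e^(−0.04·19.5)) = 0.8746
sugar = (2.9 − 0.8746)·4.0·16.2

131.2458 g


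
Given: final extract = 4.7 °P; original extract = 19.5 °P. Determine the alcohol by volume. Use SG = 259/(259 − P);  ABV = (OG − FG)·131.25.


OG = 259/(259 − 19.5) = 1.0814
FG = 259/(259 − 4.7) = 1.0185
ABV = (1.0814 − 1.0185)·131.25

8.2605 % ABV


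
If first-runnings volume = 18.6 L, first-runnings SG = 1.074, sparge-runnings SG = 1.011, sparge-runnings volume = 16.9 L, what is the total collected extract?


total = Σ (SG_i − 1)·1000·V_i
first = (1.074 − 1)·1000·18.6 = 1376.4000
sparge = (1.011 − 1)·1000·16.9 = 185.9000
total = 1376.4000 + 185.9000

1562.3000 gravity·L


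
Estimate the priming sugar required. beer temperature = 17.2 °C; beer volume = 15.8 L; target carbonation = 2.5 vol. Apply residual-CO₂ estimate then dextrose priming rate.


residual = 14.695·(0.01821 + 0.09011·e^(−0.04·T));  sugar = (target − residual)·4.0·V
residual = 14.695·(0.01821 + 0.09011·e^(−0.04·17.2)) = 0.9331
sugar = (2.5 − 0.9331)·4.0·15.8

99.0283 g


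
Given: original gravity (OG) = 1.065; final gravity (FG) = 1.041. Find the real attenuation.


AA = (OG−FG)/(OG−1)·100;  RA = AA·0.8192
AA = (1.065 − 1.041)/(1.065 − 1)·100 = 36.9231
RA = 36.9231·0.8192

30.2474 %


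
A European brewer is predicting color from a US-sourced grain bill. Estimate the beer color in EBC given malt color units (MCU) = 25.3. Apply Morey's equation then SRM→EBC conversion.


SRM = 1.4922·MCU^0.6859;  EBC = SRM·1.97
SRM = 1.4922·25.3^0.6859 = 13.6845
EBC = 13.6845·1.97

26.9584 EBC


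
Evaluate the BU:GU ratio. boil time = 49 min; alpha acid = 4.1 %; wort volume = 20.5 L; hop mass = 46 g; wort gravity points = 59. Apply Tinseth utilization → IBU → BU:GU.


U = 1.65·0.000125^(GP/1000)·(1−e^(−0.04t))/4.15;  IBU = (α/100)·m·U·1000/V;  BU:GU = IBU/GP
U = 1.65·0.000125^(59/1000)·(1−e^(−0.04·49))/4.15 = 0.2010
IBU = (4.1/100)·46·0.2010·1000/20.5 = 18.4929
BU:GU = 18.4929/59

0.3134


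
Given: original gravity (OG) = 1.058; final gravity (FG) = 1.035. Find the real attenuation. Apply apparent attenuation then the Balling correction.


AA = (OG−FG)/(OG−1)·100;  RA = AA·0.8192
AA = (1.058 − 1.035)/(1.058 − 1)·100 = 39.6552
RA = 39.6552·0.8192

32.4855 %


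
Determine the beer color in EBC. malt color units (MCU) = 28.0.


SRM = 1.4922·MCU^0.6859;  EBC = SRM·1.97
SRM = 1.4922·28.0^0.6859 = 14.6701
EBC = 14.6701·1.97

28.9001 EBC


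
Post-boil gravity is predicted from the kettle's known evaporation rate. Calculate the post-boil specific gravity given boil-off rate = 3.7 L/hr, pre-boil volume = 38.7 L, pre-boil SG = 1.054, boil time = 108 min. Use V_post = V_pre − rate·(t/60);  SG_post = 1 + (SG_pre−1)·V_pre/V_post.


V_post = 38.7 − 3.7·(108/60) = 32.0400
SG_post = 1 + (1.054 − 1)·38.7/32.0400

1.0652


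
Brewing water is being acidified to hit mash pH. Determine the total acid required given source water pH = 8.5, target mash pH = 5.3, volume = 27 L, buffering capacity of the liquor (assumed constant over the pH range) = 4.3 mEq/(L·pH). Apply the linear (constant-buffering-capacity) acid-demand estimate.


acid = buffering capacity · (pH_source − pH_target) · V
acid = 4.3 · (8.5 − 5.3) · 27

371.5200 mEq


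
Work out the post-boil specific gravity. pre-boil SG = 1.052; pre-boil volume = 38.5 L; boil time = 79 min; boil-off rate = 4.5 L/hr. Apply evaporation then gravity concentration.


V_post = V_pre − rate·(t/60);  SG_post = 1 + (SG_pre−1)·V_pre/V_post
V_post = 38.5 − 4.5·(79/60) = 32.5750
SG_post = 1 + (1.052 − 1)·38.5/32.5750

1.0615


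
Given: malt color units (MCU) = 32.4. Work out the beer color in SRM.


SRM = 1.4922 · MCU^0.6859
SRM = 1.4922 · 32.4^0.6859

16.2147 SRM


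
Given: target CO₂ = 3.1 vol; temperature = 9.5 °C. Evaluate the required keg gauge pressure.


psi = vols/(0.01821 + 0.09011·e^(−0.04·T)) − 14.695
psi = 3.1/(0.01821 + 0.09011·e^(−0.04·9.5)) − 14.695

24.1362 psi


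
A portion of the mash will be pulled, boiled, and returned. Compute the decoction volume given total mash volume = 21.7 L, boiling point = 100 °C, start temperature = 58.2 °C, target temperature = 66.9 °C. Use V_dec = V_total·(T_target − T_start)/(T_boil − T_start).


V_dec = 21.7·(66.9 − 58.2)/(100 − 58.2)

4.5165 L


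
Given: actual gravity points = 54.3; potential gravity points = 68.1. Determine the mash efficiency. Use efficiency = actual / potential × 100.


efficiency = 54.3 / 68.1 × 100

79.7357 %


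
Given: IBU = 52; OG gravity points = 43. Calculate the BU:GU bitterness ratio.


BU:GU = IBU / OG_points
BU:GU = 52 / 43

1.2093


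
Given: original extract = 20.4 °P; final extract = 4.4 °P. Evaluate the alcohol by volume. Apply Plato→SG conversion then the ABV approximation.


SG = 259/(259 − P);  ABV = (OG − FG)·131.25
OG = 259/(259 − 20.4) = 1.0855
FG = 259/(259 − 4.4) = 1.0173
ABV = (1.0855 − 1.0173)·131.25

8.9534 % ABV


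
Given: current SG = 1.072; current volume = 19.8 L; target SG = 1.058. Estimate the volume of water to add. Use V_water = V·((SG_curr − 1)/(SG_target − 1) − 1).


V_water = 19.8·((1.072 − 1)/(1.058 − 1) − 1)

4.7793 L


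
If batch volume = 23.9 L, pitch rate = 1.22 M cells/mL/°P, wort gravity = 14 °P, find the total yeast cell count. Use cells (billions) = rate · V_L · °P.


cells = 1.22 · 23.9 · 14

408.2120 billion cells


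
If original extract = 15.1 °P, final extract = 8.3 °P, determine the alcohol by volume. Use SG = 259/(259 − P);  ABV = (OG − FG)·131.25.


OG = 259/(259 − 15.1) = 1.0619
FG = 259/(259 − 8.3) = 1.0331
ABV = (1.0619 − 1.0331)·131.25

3.7804 % ABV


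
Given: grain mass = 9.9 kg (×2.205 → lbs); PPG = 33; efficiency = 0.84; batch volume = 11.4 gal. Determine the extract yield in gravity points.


points = lbs × PPG × eff / vol
lbs = 9.9 × 2.205 = 21.8295
points = 21.8295 × 33 × 0.84 / 11.4

53.0802 points


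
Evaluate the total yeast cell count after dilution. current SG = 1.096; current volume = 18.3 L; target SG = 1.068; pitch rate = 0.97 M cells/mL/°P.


V_w = V·((SG_c−1)/(SG_t−1)−1);  °P = 259 − 259/SG_t;  cells = rate·(V+V_w)·°P
V_w = 18.3·((1.096−1)/(1.068−1)−1) = 7.5353
V_final = 18.3 + 7.5353 = 25.8353
°P = 259 − 259/1.068 = 16.4906
cells = 0.97·25.8353·16.4906

413.2592 billion cells


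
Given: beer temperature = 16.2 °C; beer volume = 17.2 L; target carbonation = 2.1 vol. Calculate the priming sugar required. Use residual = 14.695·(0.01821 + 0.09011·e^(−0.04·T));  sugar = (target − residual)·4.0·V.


residual = 14.695·(0.01821 + 0.09011·e^(−0.04·16.2)) = 0.9603
sugar = (2.1 − 0.9603)·4.0·17.2

78.4144 g


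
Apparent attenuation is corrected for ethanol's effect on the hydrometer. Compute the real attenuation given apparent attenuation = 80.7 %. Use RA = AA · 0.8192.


RA = 80.7 · 0.8192

66.1094 %


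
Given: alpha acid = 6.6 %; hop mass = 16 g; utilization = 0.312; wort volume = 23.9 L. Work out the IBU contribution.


IBU = (α/100)·mass·U·1000 / V
IBU = (6.6/100)·16·0.312·1000 / 23.9

13.7854 IBU


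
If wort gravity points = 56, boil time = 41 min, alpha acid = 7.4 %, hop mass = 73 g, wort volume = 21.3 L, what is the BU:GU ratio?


U = 1.65·0.000125^(GP/1000)·(1−e^(−0.04t))/4.15;  IBU = (α/100)·m·U·1000/V;  BU:GU = IBU/GP
U = 1.65·0.000125^(56/1000)·(1−e^(−0.04·41))/4.15 = 0.1937
IBU = (7.4/100)·73·0.1937·1000/21.3 = 49.1342
BU:GU = 49.1342/56

0.8774


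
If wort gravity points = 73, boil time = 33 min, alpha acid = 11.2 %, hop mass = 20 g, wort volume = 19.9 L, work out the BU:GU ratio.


U = 1.65·0.000125^(GP/1000)·(1−e^(−0.04t))/4.15;  IBU = (α/100)·m·U·1000/V;  BU:GU = IBU/GP
U = 1.65·0.000125^(73/1000)·(1−e^(−0.04·33))/4.15 = 0.1512
IBU = (11.2/100)·20·0.1512·1000/19.9 = 17.0188
BU:GU = 17.0188/73

0.2331


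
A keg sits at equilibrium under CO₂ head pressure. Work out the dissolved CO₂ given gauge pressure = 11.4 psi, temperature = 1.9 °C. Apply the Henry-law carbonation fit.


vols = (P + 14.695)·(0.01821 + 0.09011·e^(−0.04·T))
vols = (11.4 + 14.695)·(0.01821 + 0.09011·e^(−0.04·1.9))

2.6545 volumes


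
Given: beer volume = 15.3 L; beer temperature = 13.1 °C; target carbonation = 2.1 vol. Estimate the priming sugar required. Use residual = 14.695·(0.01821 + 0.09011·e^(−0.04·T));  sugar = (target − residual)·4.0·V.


residual = 14.695·(0.01821 + 0.09011·e^(−0.04·13.1)) = 1.0517
sugar = (2.1 − 1.0517)·4.0·15.3

64.1561 g


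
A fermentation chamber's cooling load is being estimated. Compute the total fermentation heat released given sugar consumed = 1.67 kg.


Q = m_sugar · 590 kJ/kg
Q = 1.67 · 590

985.3000 kJ


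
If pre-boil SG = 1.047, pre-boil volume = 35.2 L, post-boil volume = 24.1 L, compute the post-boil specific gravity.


SG_post = 1 + (SG_pre − 1)·V_pre/V_post
pts_pre = (1.047 − 1)·1000 = 47.0000
pts_post = 47.0000·35.2/24.1 = 68.6473
SG_post = 1 + 68.6473/1000

1.0686


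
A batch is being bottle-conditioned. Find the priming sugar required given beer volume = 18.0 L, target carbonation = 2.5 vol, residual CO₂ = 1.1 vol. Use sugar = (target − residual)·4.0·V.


sugar = (2.5 − 1.1)·4.0·18.0

100.8000 g


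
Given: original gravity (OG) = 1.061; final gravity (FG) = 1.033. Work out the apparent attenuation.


AA = (OG − FG)/(OG − 1) · 100
AA = (1.061 − 1.033)/(1.061 − 1) · 100

45.9016 %


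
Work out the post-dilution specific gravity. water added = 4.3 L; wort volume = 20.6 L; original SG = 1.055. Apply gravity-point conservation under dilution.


SG_new = 1 + (SG_old − 1)·V_old/(V_old + V_water)
pts = (1.055 − 1)·1000·20.6/(20.6 + 4.3) = 45.5020
SG_new = 1 + 45.5020/1000

1.0455


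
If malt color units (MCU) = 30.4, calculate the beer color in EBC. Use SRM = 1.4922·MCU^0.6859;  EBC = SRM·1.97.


SRM = 1.4922·30.4^0.6859 = 15.5214
EBC = 15.5214·1.97

30.5771 EBC


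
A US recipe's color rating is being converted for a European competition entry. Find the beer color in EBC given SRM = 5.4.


EBC = SRM · 1.97
EBC = 5.4 · 1.97

10.6380 EBC


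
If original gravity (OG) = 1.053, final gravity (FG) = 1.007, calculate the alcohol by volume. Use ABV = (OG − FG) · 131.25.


ABV = (1.053 − 1.007) · 131.25

6.0375 % ABV


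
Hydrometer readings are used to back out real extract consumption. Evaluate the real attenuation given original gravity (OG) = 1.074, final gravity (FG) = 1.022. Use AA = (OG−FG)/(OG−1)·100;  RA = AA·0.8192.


AA = (1.074 − 1.022)/(1.074 − 1)·100 = 70.2703
RA = 70.2703·0.8192

57.5654 %


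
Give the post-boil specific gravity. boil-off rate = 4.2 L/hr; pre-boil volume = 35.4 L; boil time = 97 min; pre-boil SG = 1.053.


V_post = V_pre − rate·(t/60);  SG_post = 1 + (SG_pre−1)·V_pre/V_post
V_post = 35.4 − 4.2·(97/60) = 28.6100
SG_post = 1 + (1.053 − 1)·35.4/28.6100

1.0656


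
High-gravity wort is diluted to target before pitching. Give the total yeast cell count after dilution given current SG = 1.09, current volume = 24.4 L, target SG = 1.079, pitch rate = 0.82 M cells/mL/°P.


V_w = V·((SG_c−1)/(SG_t−1)−1);  °P = 259 − 259/SG_t;  cells = rate·(V+V_w)·°P
V_w = 24.4·((1.09−1)/(1.079−1)−1) = 3.3975
V_final = 24.4 + 3.3975 = 27.7975
°P = 259 − 259/1.079 = 18.9629
cells = 0.82·27.7975·18.9629

432.2396 billion cells


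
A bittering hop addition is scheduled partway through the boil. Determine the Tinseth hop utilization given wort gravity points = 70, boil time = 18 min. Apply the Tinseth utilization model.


U = 1.65·0.000125^(GP/1000) · (1 − e^(−0.04·t))/4.15
bigness = 1.65·0.000125^(70/1000) = 0.8796
boil_factor = (1 − e^(−0.04·18))/4.15 = 0.1237
U = 0.8796 · 0.1237

0.1088


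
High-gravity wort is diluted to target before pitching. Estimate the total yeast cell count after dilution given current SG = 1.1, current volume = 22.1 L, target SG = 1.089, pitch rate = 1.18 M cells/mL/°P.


V_w = V·((SG_c−1)/(SG_t−1)−1);  °P = 259 − 259/SG_t;  cells = rate·(V+V_w)·°P
V_w = 22.1·((1.1−1)/(1.089−1)−1) = 2.7315
V_final = 22.1 + 2.7315 = 24.8315
°P = 259 − 259/1.089 = 21.1671
cells = 1.18·24.8315·21.1671

620.2206 billion cells


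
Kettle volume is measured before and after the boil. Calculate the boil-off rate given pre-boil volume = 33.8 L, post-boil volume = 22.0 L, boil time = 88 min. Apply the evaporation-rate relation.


rate = (V_pre − V_post) / (t_min/60)
rate = (33.8 − 22.0) / (88/60)

8.0455 L/hr


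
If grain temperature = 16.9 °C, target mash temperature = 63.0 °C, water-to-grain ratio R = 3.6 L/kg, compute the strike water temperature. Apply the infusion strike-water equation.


T_strike = (0.41/R)·(T_mash − T_grain) + T_mash
T_strike = (0.41/3.6)·(63.0 − 16.9) + 63.0

68.2503 °C


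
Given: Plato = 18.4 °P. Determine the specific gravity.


SG = 259/(259 − P)
SG = 259/(259 − 18.4)

1.0765


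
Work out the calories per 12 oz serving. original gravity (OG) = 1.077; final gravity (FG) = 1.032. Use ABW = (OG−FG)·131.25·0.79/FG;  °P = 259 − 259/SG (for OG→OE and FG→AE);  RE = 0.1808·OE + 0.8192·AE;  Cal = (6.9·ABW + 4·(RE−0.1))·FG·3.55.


ABW = (1.077 − 1.032)·131.25·0.79/1.032 = 4.5213
OE = 259 − 259/1.077 = 18.5172 °P
AE = 259 − 259/1.032 = 8.0310 °P
RE = 0.1808·18.5172 + 0.8192·8.0310 = 9.9269 °P
Cal = (6.9·4.5213 + 4·(9.9269−0.1))·1.032·3.55

258.2996 kcal


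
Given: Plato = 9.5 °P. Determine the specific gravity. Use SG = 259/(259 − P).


SG = 259/(259 − 9.5)

1.0381


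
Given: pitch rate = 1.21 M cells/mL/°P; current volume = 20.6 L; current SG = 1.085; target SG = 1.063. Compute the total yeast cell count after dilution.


V_w = V·((SG_c−1)/(SG_t−1)−1);  °P = 259 − 259/SG_t;  cells = rate·(V+V_w)·°P
V_w = 20.6·((1.085−1)/(1.063−1)−1) = 7.1937
V_final = 20.6 + 7.1937 = 27.7937
°P = 259 − 259/1.063 = 15.3500
cells = 1.21·27.7937·15.3500

516.2238 billion cells


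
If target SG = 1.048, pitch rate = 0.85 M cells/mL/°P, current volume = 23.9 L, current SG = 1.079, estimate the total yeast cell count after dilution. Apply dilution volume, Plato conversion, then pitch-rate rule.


V_w = V·((SG_c−1)/(SG_t−1)−1);  °P = 259 − 259/SG_t;  cells = rate·(V+V_w)·°P
V_w = 23.9·((1.079−1)/(1.048−1)−1) = 15.4354
V_final = 23.9 + 15.4354 = 39.3354
°P = 259 − 259/1.048 = 11.8626
cells = 0.85·39.3354·11.8626

396.6271 billion cells


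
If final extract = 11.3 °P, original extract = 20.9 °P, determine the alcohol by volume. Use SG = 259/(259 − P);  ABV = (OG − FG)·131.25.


OG = 259/(259 − 20.9) = 1.0878
FG = 259/(259 − 11.3) = 1.0456
ABV = (1.0878 − 1.0456)·131.25

5.5333 % ABV


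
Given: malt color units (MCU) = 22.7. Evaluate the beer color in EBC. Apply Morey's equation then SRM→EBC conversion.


SRM = 1.4922·MCU^0.6859;  EBC = SRM·1.97
SRM = 1.4922·22.7^0.6859 = 12.7036
EBC = 12.7036·1.97

25.0260 EBC


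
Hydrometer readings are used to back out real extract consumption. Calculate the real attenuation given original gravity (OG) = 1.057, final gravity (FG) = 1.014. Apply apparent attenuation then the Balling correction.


AA = (OG−FG)/(OG−1)·100;  RA = AA·0.8192
AA = (1.057 − 1.014)/(1.057 − 1)·100 = 75.4386
RA = 75.4386·0.8192

61.7993 %


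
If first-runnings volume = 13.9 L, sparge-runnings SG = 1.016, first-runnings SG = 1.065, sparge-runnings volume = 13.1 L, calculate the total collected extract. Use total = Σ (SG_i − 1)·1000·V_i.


first = (1.065 − 1)·1000·13.9 = 903.5000
sparge = (1.016 − 1)·1000·13.1 = 209.6000
total = 903.5000 + 209.6000

1113.1000 gravity·L


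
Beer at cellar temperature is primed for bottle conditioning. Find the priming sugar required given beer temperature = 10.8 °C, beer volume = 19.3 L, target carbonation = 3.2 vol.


residual = 14.695·(0.01821 + 0.09011·e^(−0.04·T));  sugar = (target − residual)·4.0·V
residual = 14.695·(0.01821 + 0.09011·e^(−0.04·10.8)) = 1.1273
sugar = (3.2 − 1.1273)·4.0·19.3

160.0157 g
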